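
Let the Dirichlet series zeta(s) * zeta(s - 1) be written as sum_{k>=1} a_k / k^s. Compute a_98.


Convolution gives a_k = sum_{d | k} d * 1 = sum_{d | k} d = sigma(k), the sum of positive divisors of k.
For k = 98, the divisors are 1, 2, 7, 14, 49, 98, so
sigma(98) = 1 + 2 + 7 + 14 + 49 + 98 = 171.

171


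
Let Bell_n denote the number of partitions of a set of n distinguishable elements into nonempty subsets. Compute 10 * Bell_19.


Bell_19 can be computed from the Bell triangle or from Dobinski's identity Bell_n = (1/e) * sum_{k>=0} k^n / k!.
Computing Bell_19 = 5832742205057.
Then 10 * 5832742205057 = 58327422050570.

58327422050570


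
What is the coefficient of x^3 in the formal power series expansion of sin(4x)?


The Maclaurin series is sin(t) = sum_{k>=0} (-1)^k t^(2k+1) / (2k+1)!, so substituting t = 4x, only odd powers of x are nonzero, with coefficient of x^(2k+1) equal to (-1)^k 4^(2k+1) / (2k+1)!.
Write 3 = 2*1 + 1, giving the coefficient (-1)^1 * 4^3 / 3! = -64/6 = -32/3.

-32/3


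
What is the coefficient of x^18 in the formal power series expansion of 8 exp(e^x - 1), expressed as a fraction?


exp(e^x - 1) is the exponential generating function for the Bell numbers Bell_k: exp(e^x - 1) = sum_{k>=0} Bell_k x^k / k!.
So the coefficient of x^18 in 8 exp(e^x - 1) is 8 Bell_18 / 18!.
Computing: Bell_18 = 682076806159 and 18! = 6402373705728000, giving
8 * 682076806159/6402373705728000 = 97439543737/114328101888000.

97439543737/114328101888000


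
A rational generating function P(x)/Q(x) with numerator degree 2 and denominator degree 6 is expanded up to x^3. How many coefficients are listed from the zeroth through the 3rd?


Expanding up to x^3 gives the coefficients for x^0, x^1, ..., x^3.
That is 3 + 1 = 4 coefficients in total.

4


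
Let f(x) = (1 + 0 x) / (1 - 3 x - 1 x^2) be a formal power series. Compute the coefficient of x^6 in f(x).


Write f(x) = sum_{k>=0} a_k x^k. Multiplying both sides by 1 - 3 x - 1 x^2 gives
(1 - 3 x - 1 x^2) sum_{k>=0} a_k x^k = 1 + 0 x.
Matching coefficients:
 x^0: a_0 = 1
 x^1: a_1 - 3 a_0 = 0  =>  a_1 = 3*1 + 0 = 3
 x^k (k >= 2): a_k = 3 a_{k-1} + 1 a_{k-2}.
Iterating: a_2 = 10, a_3 = 33, a_4 = 109, a_5 = 360, a_6 = 1189.
So the coefficient of x^6 is 1189.

1189


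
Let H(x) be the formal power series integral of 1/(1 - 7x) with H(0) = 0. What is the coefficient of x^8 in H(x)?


1/(1 - 7x) = sum_{k>=0} 7^k x^k. Integrating termwise with H(0) = 0:
H(x) = sum_{k>=0} 7^k x^(k+1) / (k+1) = sum_{m>=1} 7^(m-1) x^m / m.
For m = 8: 7^7/8 = 823543/8 = 823543/8.

823543/8


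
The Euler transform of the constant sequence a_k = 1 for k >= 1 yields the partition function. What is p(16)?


The Euler transform converts the sequence a_k = 1 into the number of integer partitions.
Using the recurrence or dynamic programming:
p(16) = 231

231


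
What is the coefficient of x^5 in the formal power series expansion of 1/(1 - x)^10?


The negative binomial / multiset identity is
1/(1 - x)^r = sum_{k>=0} C(k + r - 1, r - 1) x^k.
Here r = 10 and k = 5, so the coefficient is
C(5 + 9, 9) = C(14, 9)
= 2002

2002


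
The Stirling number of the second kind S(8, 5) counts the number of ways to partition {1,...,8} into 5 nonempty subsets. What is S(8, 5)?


Using the explicit formula S(n,k) = (1/k!) sum_{j=0}^{k} (-1)^(k-j) C(k,j) j^n:
S(8, 5) = 1050
Equivalently, S(n,k) is n! times the coefficient of x^n in the EGF (e^x - 1)^k / k!.

1050


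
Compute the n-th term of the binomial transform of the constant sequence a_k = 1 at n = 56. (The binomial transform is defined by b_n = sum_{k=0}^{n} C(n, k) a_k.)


With a_k = 1 for all k, b_n = sum_{k=0}^{n} C(n, k) = 2^n by the binomial theorem.
For n = 56: 2^56 = 72057594037927936.

72057594037927936


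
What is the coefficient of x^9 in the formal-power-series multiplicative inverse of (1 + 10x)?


The inverse is 1/(1 + 10x). Apply the geometric identity 1/(1 - y) = sum_{k>=0} y^k with y = -10x:
1/(1 + 10x) = sum_{k>=0} (-10)^k x^k.
So the coefficient of x^9 is (-10)^9 = -1000000000.

-1000000000


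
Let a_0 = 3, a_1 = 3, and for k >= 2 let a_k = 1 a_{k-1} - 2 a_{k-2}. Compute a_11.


Iterating the recurrence forward:
a_0 = 3
a_1 = 3
a_2 = 1*3 - 2*3 = -3
a_3 = 1*-3 - 2*3 = -9
a_4 = 1*-9 - 2*-3 = -3
a_5 = 1*-3 - 2*-9 = 15
a_6 = 1*15 - 2*-3 = 21
a_7 = 1*21 - 2*15 = -9
a_8 = 1*-9 - 2*21 = -51
a_9 = 1*-51 - 2*-9 = -33
a_10 = 1*-33 - 2*-51 = 69
a_11 = 1*69 - 2*-33 = 135
So a_11 = 135.

135


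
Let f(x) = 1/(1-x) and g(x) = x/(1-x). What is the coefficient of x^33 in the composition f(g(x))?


First simplify the composition: f(g(x)) = 1/(1 - x/(1-x)) = (1-x)/((1-x) - x) = (1-x)/(1-2x).
Now extract the coefficient. Write (1-x)/(1-2x) = 1/(1-2x) - x/(1-2x).
The coefficient of x^n in 1/(1-2x) is 2^n, and in x/(1-2x) is 2^(n-1) (for n >= 1).
So the coefficient of x^33 is 2^33 - 2^32 = 8589934592 - 4294967296 = 4294967296.

4294967296


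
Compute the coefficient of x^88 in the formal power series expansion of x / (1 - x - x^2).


Let f(x) = sum_{k>=0} a_k x^k. Multiplying f(x) * (1 - x - x^2) = x and matching coefficients gives a_0 = 0, a_1 = 1, and a_k = a_{k-1} + a_{k-2} for k >= 2. These are the Fibonacci numbers F_k.
Iterating from F_0 = 0, F_1 = 1:
F_0=0, F_1=1, F_2=1, F_3=2, F_4=3, F_5=5, F_6=8, F_7=13, F_8=21, F_9=34, ...
F_88 = 1100087778366101931.

1100087778366101931


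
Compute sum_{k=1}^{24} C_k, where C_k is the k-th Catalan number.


C_1 through C_24: 1, 2, 5, 14, 42, 132, 429, 1430, 4862, 16796, 58786, 208012, 742900, 2674440, 9694845, 35357670, 129644790, 477638700, 1767263190, 6564120420, 24466267020, 91482563640, 343059613650, 1289904147324
Sum = 1 + 2 + 5 + 14 + 42 + 132 + 429 + 1430 + 4862 + 16796 + 58786 + 208012 + 742900 + 2674440 + 9694845 + 35357670 + 129644790 + 477638700 + 1767263190 + 6564120420 + 24466267020 + 91482563640 + 343059613650 + 1289904147324
= 1757900019100

1757900019100


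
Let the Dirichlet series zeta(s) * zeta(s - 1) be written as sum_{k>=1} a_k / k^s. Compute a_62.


Convolution gives a_k = sum_{d | k} d * 1 = sum_{d | k} d = sigma(k), the sum of positive divisors of k.
For k = 62, the divisors are 1, 2, 31, 62, so
sigma(62) = 1 + 2 + 31 + 62 = 96.

96


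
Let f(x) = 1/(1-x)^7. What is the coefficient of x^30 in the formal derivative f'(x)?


Differentiate: d/dx [ 1/(1-x)^r ] = r / (1-x)^(r+1).
Here r = 7, so f'(x) = 7 / (1-x)^8.
The expansion of 1/(1-x)^(r+1) has coefficient of x^n equal to C(n+r, r).
So the coefficient of x^30 in f'(x) is
7 * C(37, 7) = 7 * 10295472 = 72068304

72068304


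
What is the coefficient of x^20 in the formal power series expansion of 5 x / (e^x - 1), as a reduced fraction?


The exponential generating function for Bernoulli numbers is
x / (e^x - 1) = sum_{k>=0} B_k x^k / k!.
So the coefficient of x^20 in 5 x / (e^x - 1) is 5 B_20 / 20!.
Computing: B_20 = -174611/330, 20! = 2432902008176640000, giving
5 * -174611/330 / 2432902008176640000 = -174611/160571532539658240000.

-174611/160571532539658240000


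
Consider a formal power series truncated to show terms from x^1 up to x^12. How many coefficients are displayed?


From x^1 to x^12 inclusive, the count is 12 - 1 + 1 = 12.

12


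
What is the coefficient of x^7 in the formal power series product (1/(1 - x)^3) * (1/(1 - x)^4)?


Combine the factors: (1/(1 - x)^3) * (1/(1 - x)^4) = 1/(1 - x)^7.
Then use 1/(1 - x)^r = sum_{k>=0} C(k + r - 1, r - 1) x^k with r = 7 and k = 7:
C(13, 6) = 1716.

1716


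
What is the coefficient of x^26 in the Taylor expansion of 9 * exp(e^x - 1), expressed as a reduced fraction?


exp(e^x - 1) = sum_{k>=0} Bell_k x^k / k!, where Bell_k is the k-th Bell number.
So the coefficient of x^26 is 9 * Bell_26 / 26!.
Computing: Bell_26 = 49631246523618756274 and 26! = 403291461126605635584000000, giving
9 * 49631246523618756274/403291461126605635584000000 = 1459742544812316361/1317945951394136064000000.

1459742544812316361/1317945951394136064000000


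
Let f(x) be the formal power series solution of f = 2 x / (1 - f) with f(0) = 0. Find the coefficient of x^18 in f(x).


Apply Lagrange inversion: f = 2 x * phi(f) with phi(t) = 1/(1 - t), so
[x^n] f = 2^n * (1/n) [t^(n-1)] phi(t)^n = 2^n * (1/n) [t^(n-1)] (1 - t)^(-n) = 2^n * (1/n) C(2n - 2, n - 1) = 2^n * C_{n-1}.
For n = 18: C_17 = C(34, 17) / 18 = 2333606220/18 = 129644790.
With the 2^18 = 262144 factor, the coefficient is 262144 * 129644790 = 33985603829760.

33985603829760


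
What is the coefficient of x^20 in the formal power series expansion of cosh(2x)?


The Maclaurin series is cosh(t) = sum_{m>=0} t^(2m) / (2m)!, so substituting t = 2x, only even powers of x are nonzero, with coefficient of x^(2m) equal to 2^(2m) / (2m)!.
For x^20 the coefficient is 2^20/20! = 1048576/2432902008176640000 = 4/9280784638125.

4/9280784638125


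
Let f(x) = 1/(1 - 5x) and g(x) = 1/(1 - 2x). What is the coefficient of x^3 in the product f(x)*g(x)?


The coefficient of x^n in f*g is the Cauchy product: sum_{k=0}^{n} a^k * b^(n-k).
With a=5, b=2, n=3:
sum_{k=0}^{3} 5^k * 2^(3-k)
= 203

203


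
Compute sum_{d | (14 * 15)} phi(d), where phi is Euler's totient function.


First, 14 * 15 = 210. One classical identity is sum_{d | n} phi(d) = n (each k in [1, n] has a unique gcd with n, and among the k's with gcd(k, n) = n/d there are phi(d) of them). So the sum equals 210. We also verify directly:
Divisors of 210: 1, 2, 3, 5, 6, 7, 10, 14, 15, 21, 30, 35, 42, 70, 105, 210.
phi values: 1, 1, 2, 4, 2, 6, 4, 6, 8, 12, 8, 24, 12, 24, 48, 48.
Sum = 210.

210


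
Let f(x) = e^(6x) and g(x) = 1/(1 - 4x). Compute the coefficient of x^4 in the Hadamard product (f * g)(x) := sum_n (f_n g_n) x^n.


Expanding: f_k = 6^k/k! (from e^(6x)) and g_k = 4^k (from 1/(1 - 4x)). So the Hadamard coefficient (f * g)_k = 6^k 4^k / k! = (24)^k / k!.
For k = 4: 24^4/4! = 331776/24 = 13824.

13824


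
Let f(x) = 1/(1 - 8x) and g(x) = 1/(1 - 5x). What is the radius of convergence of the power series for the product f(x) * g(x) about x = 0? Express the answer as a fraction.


The radius of 1/(1 - 8x) is 1/8 (nearest singularity at x = 1/8), and the radius of 1/(1 - 5x) is 1/5.
The product f(x)*g(x) = 1/((1 - 8x)(1 - 5x)) has singularities at both 1/8 and 1/5, so its radius of convergence is the distance to the nearest one:
min(1/8, 1/5) = 1/8.

1/8


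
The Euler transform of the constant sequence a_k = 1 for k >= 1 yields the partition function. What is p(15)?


The Euler transform converts the sequence a_k = 1 into the number of integer partitions.
Using the recurrence or dynamic programming:
p(15) = 176

176


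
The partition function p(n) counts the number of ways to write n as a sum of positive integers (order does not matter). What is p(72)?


Using the generating function prod_{k>=1} 1/(1-x^k), we compute p(72).
By dynamic programming over parts 1 through 72:
p(72) = 5392783

5392783


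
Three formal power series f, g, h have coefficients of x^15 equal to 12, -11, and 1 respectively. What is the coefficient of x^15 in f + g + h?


Series addition is componentwise:
12 + -11 + 1
= 2

2


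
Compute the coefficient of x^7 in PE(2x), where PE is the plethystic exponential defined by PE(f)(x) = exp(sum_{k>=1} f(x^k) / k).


With f(x) = 2x, the exponent is sum_{k>=1} 2 x^k / k = 2 * (-ln(1 - x)). Exponentiating:
PE(2x) = exp(-2 ln(1 - x)) = 1/(1 - x)^2.
By the negative binomial expansion, [x^n] 1/(1 - x)^2 = C(n + 1, 1).
For n = 7: C(8, 1) = 8.

8


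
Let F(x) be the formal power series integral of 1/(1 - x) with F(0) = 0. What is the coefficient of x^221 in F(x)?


1/(1 - x) = sum_{k>=0} x^k. Integrating termwise and using F(0) = 0 gives
F(x) = sum_{k>=0} x^(k+1) / (k+1) = sum_{m>=1} x^m / m = -ln(1 - x).
So the coefficient of x^221 is 1/221 = 1/221.

1/221


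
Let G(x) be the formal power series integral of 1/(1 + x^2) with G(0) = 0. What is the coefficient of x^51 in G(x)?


1/(1 + x^2) = sum_{j>=0} (-1)^j x^(2j). Integrating termwise with G(0) = 0:
G(x) = sum_{j>=0} (-1)^j x^(2j+1) / (2j+1) = arctan(x).
Only odd powers are nonzero. For x^51 write 51 = 2*25 + 1, giving
(-1)^25 / 51 = -1/51 = -1/51.

-1/51


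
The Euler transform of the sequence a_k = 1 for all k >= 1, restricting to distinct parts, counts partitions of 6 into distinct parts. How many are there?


Partitions of 6 into distinct parts can be computed via generating function.
Product (1+x)(1+x^2)(1+x^3)...
The coefficient of x^6 = 4

4


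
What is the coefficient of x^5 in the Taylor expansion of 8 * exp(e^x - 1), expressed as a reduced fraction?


exp(e^x - 1) = sum_{k>=0} Bell_k x^k / k!, where Bell_k is the k-th Bell number.
So the coefficient of x^5 is 8 * Bell_5 / 5!.
Computing: Bell_5 = 52 and 5! = 120, giving
8 * 52/120 = 52/15.

52/15


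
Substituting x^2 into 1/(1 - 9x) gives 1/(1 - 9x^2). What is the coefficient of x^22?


The coefficient of x^(2m) in 1/(1 - 9x^2) is 9^m.
With n = 22 = 2*11, the coefficient is 9^11 = 31381059609.

31381059609


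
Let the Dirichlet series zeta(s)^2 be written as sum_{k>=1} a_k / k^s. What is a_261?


The Dirichlet convolution of the constant function 1 with itself gives (1 * 1)(k) = sum_{d | k} 1 = d(k), the number of positive divisors of k.
Since zeta(s) = sum_{k>=1} 1/k^s, we have zeta(s)^2 = sum_{k>=1} d(k)/k^s, so a_k = d(k).
For k = 261: the divisors are 1, 3, 9, 29, 87, 261.
Count = 6.

6


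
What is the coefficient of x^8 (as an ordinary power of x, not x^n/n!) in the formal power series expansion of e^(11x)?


The exponential series is e^y = sum_{k>=0} y^k / k!. Substituting y = 11x gives
e^(11x) = sum_{k>=0} 11^k x^k / k!.
So the coefficient of x^n is a^n/n! with a = 11, n = 8:
11^8 / 8! = 214358881/40320 = 214358881/40320

214358881/40320


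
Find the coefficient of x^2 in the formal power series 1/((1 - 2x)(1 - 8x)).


By partial fractions or Cauchy convolution:
The coefficient equals sum_{k=0}^{2} 2^k * 8^(2-k).
= 84

84


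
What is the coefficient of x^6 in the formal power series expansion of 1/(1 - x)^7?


The negative binomial / multiset identity is
1/(1 - x)^r = sum_{k>=0} C(k + r - 1, r - 1) x^k.
Here r = 7 and k = 6, so the coefficient is
C(6 + 6, 6) = C(12, 6)
= 924

924


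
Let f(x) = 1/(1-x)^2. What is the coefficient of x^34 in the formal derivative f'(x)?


Differentiate: d/dx [ 1/(1-x)^r ] = r / (1-x)^(r+1).
Here r = 2, so f'(x) = 2 / (1-x)^3.
The expansion of 1/(1-x)^(r+1) has coefficient of x^n equal to C(n+r, r).
So the coefficient of x^34 in f'(x) is
2 * C(36, 2) = 2 * 630 = 1260

1260


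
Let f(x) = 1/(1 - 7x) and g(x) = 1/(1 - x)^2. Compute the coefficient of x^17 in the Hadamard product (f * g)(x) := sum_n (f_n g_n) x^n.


f has coefficients f_k = 7^k. For g = 1/(1 - x)^2 the coefficient is g_k = C(k + 1, 1) = k + 1. The Hadamard coefficient is (f * g)_k = 7^k * (k + 1).
For k = 17: 7^17 * 18 = 232630513987207 * 18 = 4187349251769726.

4187349251769726


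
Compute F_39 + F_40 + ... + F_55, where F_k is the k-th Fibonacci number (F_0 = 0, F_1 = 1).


Use the identity sum_{k=0}^{N} F_k = F_{N+2} - 1 (which follows from F_{k+2} - F_{k+1} = F_k). Then
sum_{k=39}^{55} F_k = (F_{57} - 1) - (F_{40} - 1) = F_{57} - F_{40}.
Computing: F_{57} = 365435296162, F_{40} = 102334155, so
Sum = 365435296162 - 102334155 = 365332962007.

365332962007


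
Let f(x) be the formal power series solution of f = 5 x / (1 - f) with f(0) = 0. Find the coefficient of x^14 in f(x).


Apply Lagrange inversion: f = 5 x * phi(f) with phi(t) = 1/(1 - t), so
[x^n] f = 5^n * (1/n) [t^(n-1)] phi(t)^n = 5^n * (1/n) [t^(n-1)] (1 - t)^(-n) = 5^n * (1/n) C(2n - 2, n - 1) = 5^n * C_{n-1}.
For n = 14: C_13 = C(26, 13) / 14 = 10400600/14 = 742900.
With the 5^14 = 6103515625 factor, the coefficient is 6103515625 * 742900 = 4534301757812500.

4534301757812500


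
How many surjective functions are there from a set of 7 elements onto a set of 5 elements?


By inclusion-exclusion on which target elements are missed, the number of surjections from an n-set onto a k-set is
surj(n, k) = sum_{j=0}^{k} (-1)^j C(k, j) (k - j)^n.
Equivalently surj(n, k) = k! * S(n, k), where S(n, k) is the Stirling number of the second kind.
For n = 7, k = 5:
S(7, 5) = 140, so
surj = 5! * 140 = 120 * 140 = 16800.

16800


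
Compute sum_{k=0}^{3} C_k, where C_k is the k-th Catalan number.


C_0 through C_3: 1, 1, 2, 5
Sum = 1 + 1 + 2 + 5
= 9

9


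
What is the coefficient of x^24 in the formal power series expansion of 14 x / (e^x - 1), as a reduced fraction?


The exponential generating function for Bernoulli numbers is
x / (e^x - 1) = sum_{k>=0} B_k x^k / k!.
So the coefficient of x^24 in 14 x / (e^x - 1) is 14 B_24 / 24!.
Computing: B_24 = -236364091/2730, 24! = 620448401733239439360000, giving
14 * -236364091/2730 / 620448401733239439360000 = -236364091/120987438337981690675200000.

-236364091/120987438337981690675200000


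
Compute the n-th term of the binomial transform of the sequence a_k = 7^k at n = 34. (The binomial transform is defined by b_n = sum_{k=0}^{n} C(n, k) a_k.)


With a_k = 7^k, b_n = sum_{k=0}^{n} C(n, k) 7^k = (1 + 7)^n by the binomial theorem.
For n = 34: (1 + 7)^34 = 8^34 = 5070602400912917605986812821504.

5070602400912917605986812821504


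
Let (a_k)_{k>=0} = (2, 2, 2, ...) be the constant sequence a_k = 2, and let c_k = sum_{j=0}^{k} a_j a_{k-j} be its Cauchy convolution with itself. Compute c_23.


Since a_j = 2 for all j >= 0, the convolution sum becomes
c_k = sum_{j=0}^{k} 2 * 2 = 4 * (k + 1).
Equivalently, the generating function of (a_k) is 2/(1 - x) and its square is 4/(1 - x)^2 = sum_{k>=0} 4(k + 1) x^k.
For k = 23: 4 * 24 = 96.

96


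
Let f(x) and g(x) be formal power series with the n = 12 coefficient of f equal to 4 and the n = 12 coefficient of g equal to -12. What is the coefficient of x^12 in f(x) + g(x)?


Addition of formal power series is termwise.
The coefficient of x^12 in f + g = 4 + -12
= -8

-8


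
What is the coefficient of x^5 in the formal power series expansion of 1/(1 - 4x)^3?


The general identity 1/(1 - c x)^r = sum_{k>=0} c^k C(k + r - 1, r - 1) x^k follows by substituting y = c x into 1/(1 - y)^r = sum_{k>=0} C(k + r - 1, r - 1) y^k.
For c = 4, r = 3, k = 5:
4^5 * C(7, 2) = 1024 * 21 = 21504.

21504


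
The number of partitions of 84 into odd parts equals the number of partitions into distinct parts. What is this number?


Computing partitions of 84 into odd parts (1, 3, 5, ...):
Using the generating function prod_{k>=0} 1/(1-x^(2k+1)),
the count is 111322

111322


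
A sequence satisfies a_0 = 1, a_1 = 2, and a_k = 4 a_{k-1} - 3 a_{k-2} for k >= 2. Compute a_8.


The characteristic equation is t^2 - 4 t + 3 = 0, with roots r_1 = 3 and r_2 = 1 (so c_1 = r_1 + r_2, c_2 = -r_1 r_2 as required).
One can use the closed form a_n = A r_1^n + B r_2^n, but direct iteration is more reliable:
a_0 = 1, a_1 = 2, a_2 = 5, a_3 = 14, a_4 = 41, a_5 = 122, a_6 = 365, a_7 = 1094, a_8 = 3281.
So a_8 = 3281.

3281


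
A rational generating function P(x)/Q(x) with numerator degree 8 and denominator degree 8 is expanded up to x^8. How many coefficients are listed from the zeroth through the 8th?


Expanding up to x^8 gives the coefficients for x^0, x^1, ..., x^8.
That is 8 + 1 = 9 coefficients in total.

9


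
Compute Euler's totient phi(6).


phi(n) counts integers in [1, n] coprime to n. Using the multiplicative formula phi(n) = n * prod_{p | n} (1 - 1/p):
6 = 2 * 3, so
phi(6) = 6 * (1 - 1/2) * (1 - 1/3) = 2.

2


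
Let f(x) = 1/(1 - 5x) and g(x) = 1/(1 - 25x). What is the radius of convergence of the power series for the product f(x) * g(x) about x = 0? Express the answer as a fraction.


The radius of 1/(1 - 5x) is 1/5 (nearest singularity at x = 1/5), and the radius of 1/(1 - 25x) is 1/25.
The product f(x)*g(x) = 1/((1 - 5x)(1 - 25x)) has singularities at both 1/5 and 1/25, so its radius of convergence is the distance to the nearest one:
min(1/5, 1/25) = 1/25.

1/25


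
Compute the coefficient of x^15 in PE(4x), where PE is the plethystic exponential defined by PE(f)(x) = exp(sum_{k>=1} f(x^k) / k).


With f(x) = 4x, the exponent is sum_{k>=1} 4 x^k / k = 4 * (-ln(1 - x)). Exponentiating:
PE(4x) = exp(-4 ln(1 - x)) = 1/(1 - x)^4.
By the negative binomial expansion, [x^n] 1/(1 - x)^4 = C(n + 3, 3).
For n = 15: C(18, 3) = 816.

816


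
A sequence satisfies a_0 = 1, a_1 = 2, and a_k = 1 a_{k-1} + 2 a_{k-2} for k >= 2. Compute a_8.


The characteristic equation is t^2 - 1 t - 2 = 0, with roots r_1 = 2 and r_2 = -1 (so c_1 = r_1 + r_2, c_2 = -r_1 r_2 as required).
One can use the closed form a_n = A r_1^n + B r_2^n, but direct iteration is more reliable:
a_0 = 1, a_1 = 2, a_2 = 4, a_3 = 8, a_4 = 16, a_5 = 32, a_6 = 64, a_7 = 128, a_8 = 256.
So a_8 = 256.

256


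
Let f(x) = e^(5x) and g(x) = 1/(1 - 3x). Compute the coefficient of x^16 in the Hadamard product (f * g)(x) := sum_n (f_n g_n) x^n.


Expanding: f_k = 5^k/k! (from e^(5x)) and g_k = 3^k (from 1/(1 - 3x)). So the Hadamard coefficient (f * g)_k = 5^k 3^k / k! = (15)^k / k!.
For k = 16: 15^16/16! = 6568408355712890625/20922789888000 = 72081298828125/229605376.

72081298828125/229605376


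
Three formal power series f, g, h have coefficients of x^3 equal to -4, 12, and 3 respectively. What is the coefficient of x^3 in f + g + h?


Series addition is componentwise:
-4 + 12 + 3
= 11

11


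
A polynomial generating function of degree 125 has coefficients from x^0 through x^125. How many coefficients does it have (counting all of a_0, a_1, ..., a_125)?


A polynomial of degree 125 takes the form a_0 + a_1 x + ... + a_125 x^125.
The number of coefficients is 125 + 1 = 126.

126


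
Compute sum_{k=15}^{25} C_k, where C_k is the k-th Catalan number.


C_15 through C_25: 9694845, 35357670, 129644790, 477638700, 1767263190, 6564120420, 24466267020, 91482563640, 343059613650, 1289904147324, 4861946401452
Sum = 9694845 + 35357670 + 129644790 + 477638700 + 1767263190 + 6564120420 + 24466267020 + 91482563640 + 343059613650 + 1289904147324 + 4861946401452
= 6619842712701

6619842712701


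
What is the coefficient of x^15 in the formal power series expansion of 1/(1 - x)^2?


The negative binomial / multiset identity is
1/(1 - x)^r = sum_{k>=0} C(k + r - 1, r - 1) x^k.
Here r = 2 and k = 15, so the coefficient is
C(15 + 1, 1) = C(16, 1)
= 16

16


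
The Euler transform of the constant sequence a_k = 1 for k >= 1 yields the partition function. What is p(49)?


The Euler transform converts the sequence a_k = 1 into the number of integer partitions.
Using the recurrence or dynamic programming:
p(49) = 173525

173525


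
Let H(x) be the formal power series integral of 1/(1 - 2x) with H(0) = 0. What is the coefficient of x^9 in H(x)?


1/(1 - 2x) = sum_{k>=0} 2^k x^k. Integrating termwise with H(0) = 0:
H(x) = sum_{k>=0} 2^k x^(k+1) / (k+1) = sum_{m>=1} 2^(m-1) x^m / m.
For m = 9: 2^8/9 = 256/9 = 256/9.

256/9


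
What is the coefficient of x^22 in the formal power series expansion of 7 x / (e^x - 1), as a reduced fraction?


The exponential generating function for Bernoulli numbers is
x / (e^x - 1) = sum_{k>=0} B_k x^k / k!.
So the coefficient of x^22 in 7 x / (e^x - 1) is 7 B_22 / 22!.
Computing: B_22 = 854513/138, 22! = 1124000727777607680000, giving
7 * 854513/138 / 1124000727777607680000 = 77683/2014442862770257920000.

77683/2014442862770257920000


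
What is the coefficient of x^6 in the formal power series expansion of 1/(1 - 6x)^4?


The general identity 1/(1 - c x)^r = sum_{k>=0} c^k C(k + r - 1, r - 1) x^k follows by substituting y = c x into 1/(1 - y)^r = sum_{k>=0} C(k + r - 1, r - 1) y^k.
For c = 6, r = 4, k = 6:
6^6 * C(9, 3) = 46656 * 84 = 3919104.

3919104


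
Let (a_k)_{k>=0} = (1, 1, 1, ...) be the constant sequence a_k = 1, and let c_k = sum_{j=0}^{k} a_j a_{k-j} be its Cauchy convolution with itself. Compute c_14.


Since a_j = 1 for all j >= 0, the convolution sum becomes
c_k = sum_{j=0}^{k} 1 * 1 = 1 * (k + 1).
Equivalently, the generating function of (a_k) is 1/(1 - x) and its square is 1/(1 - x)^2 = sum_{k>=0} 1(k + 1) x^k.
For k = 14: 1 * 15 = 15.

15


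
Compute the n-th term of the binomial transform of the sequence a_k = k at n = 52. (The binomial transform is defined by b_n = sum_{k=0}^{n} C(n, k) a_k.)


With a_k = k, b_n = sum_{k=0}^{n} C(n, k) k. Using k * C(n, k) = n * C(n-1, k-1) gives b_n = n * sum_{k>=1} C(n-1, k-1) = n * 2^(n-1).
For n = 52: 52 * 2^51 = 52 * 2251799813685248 = 117093590311632896.

117093590311632896


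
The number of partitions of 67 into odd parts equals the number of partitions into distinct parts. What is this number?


Computing partitions of 67 into odd parts (1, 3, 5, ...):
Using the generating function prod_{k>=0} 1/(1-x^(2k+1)),
the count is 22250

22250


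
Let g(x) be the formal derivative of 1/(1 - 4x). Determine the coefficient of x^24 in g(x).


Differentiate termwise: d/dx sum_{k>=0} 4^k x^k = sum_{k>=1} k 4^k x^(k-1) = sum_{j>=0} (j+1) 4^(j+1) x^j.
Equivalently, d/dx [1/(1 - 4x)] = 4/(1 - 4x)^2.
For j = 24: 25 * 4^25 = 25 * 1125899906842624 = 28147497671065600.

28147497671065600


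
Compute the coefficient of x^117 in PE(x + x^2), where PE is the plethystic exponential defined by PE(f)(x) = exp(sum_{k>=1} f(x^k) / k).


With f(x) = x + x^2, the exponent is sum_{k>=1} (x^k + x^(2k)) / k = -ln(1 - x) - ln(1 - x^2). Exponentiating:
PE(x + x^2) = 1 / ((1 - x)(1 - x^2)).
This is the generating function for partitions of n into parts of size 1 or 2. The number of 2's can be any j in 0..58, and the rest are 1's, so
[x^117] = floor(117/2) + 1 = 59.

59


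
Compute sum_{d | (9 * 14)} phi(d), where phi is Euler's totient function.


First, 9 * 14 = 126. One classical identity is sum_{d | n} phi(d) = n (each k in [1, n] has a unique gcd with n, and among the k's with gcd(k, n) = n/d there are phi(d) of them). So the sum equals 126. We also verify directly:
Divisors of 126: 1, 2, 3, 6, 7, 9, 14, 18, 21, 42, 63, 126.
phi values: 1, 1, 2, 2, 6, 6, 6, 6, 12, 12, 36, 36.
Sum = 126.

126


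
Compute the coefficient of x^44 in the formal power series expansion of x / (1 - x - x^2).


Let f(x) = sum_{k>=0} a_k x^k. Multiplying f(x) * (1 - x - x^2) = x and matching coefficients gives a_0 = 0, a_1 = 1, and a_k = a_{k-1} + a_{k-2} for k >= 2. These are the Fibonacci numbers F_k.
Iterating from F_0 = 0, F_1 = 1:
F_0=0, F_1=1, F_2=1, F_3=2, F_4=3, F_5=5, F_6=8, F_7=13, F_8=21, F_9=34, ...
F_44 = 701408733.

701408733


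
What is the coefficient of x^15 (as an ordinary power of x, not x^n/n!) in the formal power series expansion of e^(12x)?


The exponential series is e^y = sum_{k>=0} y^k / k!. Substituting y = 12x gives
e^(12x) = sum_{k>=0} 12^k x^k / k!.
So the coefficient of x^n is a^n/n! with a = 12, n = 15:
12^15 / 15! = 15407021574586368/1307674368000 = 10319560704/875875

10319560704/875875


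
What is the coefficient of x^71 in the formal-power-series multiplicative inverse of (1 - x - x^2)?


Let the inverse be f(x) = sum_{k>=0} a_k x^k. From f(x) * (1 - x - x^2) = 1 and matching coefficients:
 x^0: a_0 = 1.
 x^1: a_1 - a_0 = 0, so a_1 = 1.
 x^k (k >= 2): a_k - a_{k-1} - a_{k-2} = 0, i.e. a_k = a_{k-1} + a_{k-2}.
This is the Fibonacci-type recurrence shifted so that a_0 = a_1 = 1.
Iterating: a_0=1, a_1=1, a_2=2, a_3=3, a_4=5, a_5=8, a_6=13, a_7=21, a_8=34, a_9=55, ...
a_71 = 498454011879264.

498454011879264


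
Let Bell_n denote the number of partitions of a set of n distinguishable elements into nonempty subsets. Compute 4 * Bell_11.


Bell_11 can be computed from the Bell triangle or from Dobinski's identity Bell_n = (1/e) * sum_{k>=0} k^n / k!.
Computing Bell_11 = 678570.
Then 4 * 678570 = 2714280.

2714280


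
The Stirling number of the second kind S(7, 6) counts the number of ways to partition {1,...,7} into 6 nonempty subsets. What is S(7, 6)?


Using the explicit formula S(n,k) = (1/k!) sum_{j=0}^{k} (-1)^(k-j) C(k,j) j^n:
S(7, 6) = 21
Equivalently, S(n,k) is n! times the coefficient of x^n in the EGF (e^x - 1)^k / k!.

21


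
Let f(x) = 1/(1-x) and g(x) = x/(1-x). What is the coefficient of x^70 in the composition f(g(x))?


First simplify the composition: f(g(x)) = 1/(1 - x/(1-x)) = (1-x)/((1-x) - x) = (1-x)/(1-2x).
Now extract the coefficient. Write (1-x)/(1-2x) = 1/(1-2x) - x/(1-2x).
The coefficient of x^n in 1/(1-2x) is 2^n, and in x/(1-2x) is 2^(n-1) (for n >= 1).
So the coefficient of x^70 is 2^70 - 2^69 = 1180591620717411303424 - 590295810358705651712 = 590295810358705651712.

590295810358705651712


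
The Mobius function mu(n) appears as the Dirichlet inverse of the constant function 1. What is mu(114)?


114 = 2 * 3 * 19 (all distinct primes).
mu(114) = (-1)^3 = -1

-1


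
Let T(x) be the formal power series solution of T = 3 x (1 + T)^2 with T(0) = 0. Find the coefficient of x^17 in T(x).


Apply the Lagrange inversion formula: if T = 3 x * phi(T) with phi(t) = (1 + t)^2, then [x^n] T = 3^n * (1/n) [t^(n-1)] phi(t)^n = 3^n * (1/n) [t^(n-1)] (1 + t)^(2n) = 3^n * (1/n) C(2n, n-1).
Using the identity C(2n, n-1) = C(2n, n) * n / (n+1), the unscaled factor equals C(2n, n) / (n+1) = C_n, the n-th Catalan number.
For n = 17: C_17 = C(34, 17) / 18 = 2333606220/18 = 129644790.
With the 3^17 = 129140163 factor, the coefficient is 129140163 * 129644790 = 16742349312700770.

16742349312700770


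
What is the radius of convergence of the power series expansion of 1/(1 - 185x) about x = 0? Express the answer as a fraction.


Expanding 1/(1 - 185x) = sum_{k>=0} 185^k x^k, the series converges when |185x| < 1, i.e., |x| < 1/185.
So the radius of convergence is 1/185 = 1/185.

1/185


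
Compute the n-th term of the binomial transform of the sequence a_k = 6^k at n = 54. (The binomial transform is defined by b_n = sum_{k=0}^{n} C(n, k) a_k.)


With a_k = 6^k, b_n = sum_{k=0}^{n} C(n, k) 6^k = (1 + 6)^n by the binomial theorem.
For n = 54: (1 + 6)^54 = 7^54 = 4318114567396436564035293097707728087552248849.

4318114567396436564035293097707728087552248849


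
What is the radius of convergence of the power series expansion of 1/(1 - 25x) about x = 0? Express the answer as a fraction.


Expanding 1/(1 - 25x) = sum_{k>=0} 25^k x^k, the series converges when |25x| < 1, i.e., |x| < 1/25.
So the radius of convergence is 1/25 = 1/25.

1/25


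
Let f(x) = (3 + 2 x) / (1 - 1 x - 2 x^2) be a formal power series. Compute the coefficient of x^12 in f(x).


Write f(x) = sum_{k>=0} a_k x^k. Multiplying both sides by 1 - 1 x - 2 x^2 gives
(1 - 1 x - 2 x^2) sum_{k>=0} a_k x^k = 3 + 2 x.
Matching coefficients:
 x^0: a_0 = 3
 x^1: a_1 - 1 a_0 = 2  =>  a_1 = 1*3 + 2 = 5
 x^k (k >= 2): a_k = 1 a_{k-1} + 2 a_{k-2}.
Iterating: a_2 = 11, a_3 = 21, a_4 = 43, a_5 = 85, a_6 = 171, a_7 = 341, a_8 = 683, a_9 = 1365, a_10 = 2731, a_11 = 5461, a_12 = 10923.
So the coefficient of x^12 is 10923.

10923


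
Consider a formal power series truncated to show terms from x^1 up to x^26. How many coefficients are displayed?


From x^1 to x^26 inclusive, the count is 26 - 1 + 1 = 26.

26


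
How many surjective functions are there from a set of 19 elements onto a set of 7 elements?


By inclusion-exclusion on which target elements are missed, the number of surjections from an n-set onto a k-set is
surj(n, k) = sum_{j=0}^{k} (-1)^j C(k, j) (k - j)^n.
Equivalently surj(n, k) = k! * S(n, k), where S(n, k) is the Stirling number of the second kind.
For n = 19, k = 7:
S(19, 7) = 1492924634839, so
surj = 7! * 1492924634839 = 5040 * 1492924634839 = 7524340159588560.

7524340159588560


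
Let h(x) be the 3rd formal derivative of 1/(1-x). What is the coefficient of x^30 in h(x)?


Differentiating 3 times: d^3/dx^3 [1/(1-x)] = 3!/(1-x)^4.
The expansion 1/(1-x)^4 = sum_{k>=0} C(k+3, 3) x^k, so the coefficient of x^n in 3!/(1-x)^4 is 3! * C(n+3, 3).
For n = 30: 6 * C(33, 3) = 6 * 5456 = 32736

32736


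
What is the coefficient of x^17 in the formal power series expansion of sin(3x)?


The Maclaurin series is sin(t) = sum_{k>=0} (-1)^k t^(2k+1) / (2k+1)!, so substituting t = 3x, only odd powers of x are nonzero, with coefficient of x^(2k+1) equal to (-1)^k 3^(2k+1) / (2k+1)!.
Write 17 = 2*8 + 1, giving the coefficient (-1)^8 * 3^17 / 17! = 129140163/355687428096000 = 177147/487911424000.

177147/487911424000


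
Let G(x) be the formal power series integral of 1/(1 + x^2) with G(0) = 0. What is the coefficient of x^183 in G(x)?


1/(1 + x^2) = sum_{j>=0} (-1)^j x^(2j). Integrating termwise with G(0) = 0:
G(x) = sum_{j>=0} (-1)^j x^(2j+1) / (2j+1) = arctan(x).
Only odd powers are nonzero. For x^183 write 183 = 2*91 + 1, giving
(-1)^91 / 183 = -1/183 = -1/183.

-1/183


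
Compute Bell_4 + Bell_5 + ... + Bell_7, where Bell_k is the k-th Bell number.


Recall Bell_k counts set partitions of a k-set (with Bell_0 = 1 by convention).
Bell_4 through Bell_7: 15, 52, 203, 877
Sum = 15 + 52 + 203 + 877 = 1147.

1147


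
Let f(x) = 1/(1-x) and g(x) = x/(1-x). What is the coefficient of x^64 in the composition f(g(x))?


First simplify the composition: f(g(x)) = 1/(1 - x/(1-x)) = (1-x)/((1-x) - x) = (1-x)/(1-2x).
Now extract the coefficient. Write (1-x)/(1-2x) = 1/(1-2x) - x/(1-2x).
The coefficient of x^n in 1/(1-2x) is 2^n, and in x/(1-2x) is 2^(n-1) (for n >= 1).
So the coefficient of x^64 is 2^64 - 2^63 = 18446744073709551616 - 9223372036854775808 = 9223372036854775808.

9223372036854775808


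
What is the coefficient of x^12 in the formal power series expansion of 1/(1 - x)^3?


The expansion 1/(1 - x)^r = sum_{k>=0} C(k + r - 1, r - 1) x^k follows from the multiset / negative-binomial theorem (or from repeated differentiation of the geometric series).
For r = 3 and k = 12:
C(14, 2) = 87178291200 / (2 * 479001600) = 91.

91


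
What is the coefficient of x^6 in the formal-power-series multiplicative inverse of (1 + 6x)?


The inverse is 1/(1 + 6x). Apply the geometric identity 1/(1 - y) = sum_{k>=0} y^k with y = -6x:
1/(1 + 6x) = sum_{k>=0} (-6)^k x^k.
So the coefficient of x^6 is (-6)^6 = 46656.

46656


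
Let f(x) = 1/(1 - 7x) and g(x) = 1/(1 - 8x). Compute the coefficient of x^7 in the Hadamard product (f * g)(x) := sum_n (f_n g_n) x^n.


f has coefficients f_k = 7^k and g has coefficients g_k = 8^k, so the Hadamard product has coefficient (f*g)_k = 7^k * 8^k = 56^k.
For k = 7: 56^7 = 1727094849536.

1727094849536


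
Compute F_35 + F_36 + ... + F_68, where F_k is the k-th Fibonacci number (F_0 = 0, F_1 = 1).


Use the identity sum_{k=0}^{N} F_k = F_{N+2} - 1 (which follows from F_{k+2} - F_{k+1} = F_k). Then
sum_{k=35}^{68} F_k = (F_{70} - 1) - (F_{36} - 1) = F_{70} - F_{36}.
Computing: F_{70} = 190392490709135, F_{36} = 14930352, so
Sum = 190392490709135 - 14930352 = 190392475778783.

190392475778783


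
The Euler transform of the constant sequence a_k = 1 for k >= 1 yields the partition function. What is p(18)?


The Euler transform converts the sequence a_k = 1 into the number of integer partitions.
Using the recurrence or dynamic programming:
p(18) = 385

385


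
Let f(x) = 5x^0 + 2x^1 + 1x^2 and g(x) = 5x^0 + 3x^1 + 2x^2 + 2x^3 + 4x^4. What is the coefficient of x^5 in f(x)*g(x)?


Cauchy product at x^5:
2*4 + 1*2
= 10

10


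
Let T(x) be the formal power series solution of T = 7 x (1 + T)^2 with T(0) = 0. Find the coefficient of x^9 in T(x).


Apply the Lagrange inversion formula: if T = 7 x * phi(T) with phi(t) = (1 + t)^2, then [x^n] T = 7^n * (1/n) [t^(n-1)] phi(t)^n = 7^n * (1/n) [t^(n-1)] (1 + t)^(2n) = 7^n * (1/n) C(2n, n-1).
Using the identity C(2n, n-1) = C(2n, n) * n / (n+1), the unscaled factor equals C(2n, n) / (n+1) = C_n, the n-th Catalan number.
For n = 9: C_9 = C(18, 9) / 10 = 48620/10 = 4862.
With the 7^9 = 40353607 factor, the coefficient is 40353607 * 4862 = 196199237234.

196199237234


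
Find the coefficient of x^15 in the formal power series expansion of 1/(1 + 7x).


Write 1/(1 + c x) = 1/(1 - (-c) x) and apply the geometric-series identity
1/(1 - y) = sum_{k>=0} y^k to get 1/(1 + c x) = sum_{k>=0} (-c)^k x^k.
So the coefficient of x^k is (-c)^k = (-1)^k * c^k.
Here c = 7 and k = 15:
(-7)^15 = -1 * 4747561509943 = -4747561509943

-4747561509943


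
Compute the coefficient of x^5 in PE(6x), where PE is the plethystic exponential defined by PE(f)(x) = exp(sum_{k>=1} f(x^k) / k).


With f(x) = 6x, the exponent is sum_{k>=1} 6 x^k / k = 6 * (-ln(1 - x)). Exponentiating:
PE(6x) = exp(-6 ln(1 - x)) = 1/(1 - x)^6.
By the negative binomial expansion, [x^n] 1/(1 - x)^6 = C(n + 5, 5).
For n = 5: C(10, 5) = 252.

252


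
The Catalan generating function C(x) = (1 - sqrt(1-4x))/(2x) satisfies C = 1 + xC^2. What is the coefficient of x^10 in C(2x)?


Substituting x -> 2x scales the n-th coefficient by 2^n, so [x^10] C(2x) = 2^10 * C_10.
C_10 = C(2*10, 10)/(11) = 184756/11 = 16796.
So 2^10 * 16796 = 1024 * 16796 = 17199104.

17199104


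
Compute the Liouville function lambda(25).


The Liouville function is lambda(k) = (-1)^Omega(k), where Omega(k) counts the prime factors of k with multiplicity.
Factoring: 25 = 5 * 5, so Omega(25) = 2.
lambda(25) = (-1)^2 = 1.

1


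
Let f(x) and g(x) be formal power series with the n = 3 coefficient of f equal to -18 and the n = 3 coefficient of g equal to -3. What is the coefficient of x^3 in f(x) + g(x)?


Addition of formal power series is termwise.
The coefficient of x^3 in f + g = -18 + -3
= -21

-21


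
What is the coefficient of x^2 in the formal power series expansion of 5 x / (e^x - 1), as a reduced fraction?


The exponential generating function for Bernoulli numbers is
x / (e^x - 1) = sum_{k>=0} B_k x^k / k!.
So the coefficient of x^2 in 5 x / (e^x - 1) is 5 B_2 / 2!.
Computing: B_2 = 1/6, 2! = 2, giving
5 * 1/6 / 2 = 5/12.

5/12


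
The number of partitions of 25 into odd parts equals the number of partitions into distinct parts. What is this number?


Computing partitions of 25 into odd parts (1, 3, 5, ...):
Using the generating function prod_{k>=0} 1/(1-x^(2k+1)),
the count is 142

142


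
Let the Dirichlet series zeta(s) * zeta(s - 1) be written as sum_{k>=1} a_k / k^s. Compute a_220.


Convolution gives a_k = sum_{d | k} d * 1 = sum_{d | k} d = sigma(k), the sum of positive divisors of k.
For k = 220, the divisors are 1, 2, 4, 5, 10, 11, 20, 22, 44, 55, 110, 220, so
sigma(220) = 1 + 2 + 4 + 5 + 10 + 11 + 20 + 22 + 44 + 55 + 110 + 220 = 504.

504


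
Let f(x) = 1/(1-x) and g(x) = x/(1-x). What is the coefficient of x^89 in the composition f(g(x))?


First simplify the composition: f(g(x)) = 1/(1 - x/(1-x)) = (1-x)/((1-x) - x) = (1-x)/(1-2x).
Now extract the coefficient. Write (1-x)/(1-2x) = 1/(1-2x) - x/(1-2x).
The coefficient of x^n in 1/(1-2x) is 2^n, and in x/(1-2x) is 2^(n-1) (for n >= 1).
So the coefficient of x^89 is 2^89 - 2^88 = 618970019642690137449562112 - 309485009821345068724781056 = 309485009821345068724781056.

309485009821345068724781056


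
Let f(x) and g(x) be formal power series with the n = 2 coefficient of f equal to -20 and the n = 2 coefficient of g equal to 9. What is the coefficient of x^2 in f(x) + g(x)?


Addition of formal power series is termwise.
The coefficient of x^2 in f + g = -20 + 9
= -11

-11


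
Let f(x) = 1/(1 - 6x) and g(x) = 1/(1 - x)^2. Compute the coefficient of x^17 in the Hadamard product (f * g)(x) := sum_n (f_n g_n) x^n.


f has coefficients f_k = 6^k. For g = 1/(1 - x)^2 the coefficient is g_k = C(k + 1, 1) = k + 1. The Hadamard coefficient is (f * g)_k = 6^k * (k + 1).
For k = 17: 6^17 * 18 = 16926659444736 * 18 = 304679870005248.

304679870005248


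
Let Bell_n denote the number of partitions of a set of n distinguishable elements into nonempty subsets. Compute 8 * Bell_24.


Bell_24 can be computed from the Bell triangle or from Dobinski's identity Bell_n = (1/e) * sum_{k>=0} k^n / k!.
Computing Bell_24 = 445958869294805289.
Then 8 * 445958869294805289 = 3567670954358442312.

3567670954358442312
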